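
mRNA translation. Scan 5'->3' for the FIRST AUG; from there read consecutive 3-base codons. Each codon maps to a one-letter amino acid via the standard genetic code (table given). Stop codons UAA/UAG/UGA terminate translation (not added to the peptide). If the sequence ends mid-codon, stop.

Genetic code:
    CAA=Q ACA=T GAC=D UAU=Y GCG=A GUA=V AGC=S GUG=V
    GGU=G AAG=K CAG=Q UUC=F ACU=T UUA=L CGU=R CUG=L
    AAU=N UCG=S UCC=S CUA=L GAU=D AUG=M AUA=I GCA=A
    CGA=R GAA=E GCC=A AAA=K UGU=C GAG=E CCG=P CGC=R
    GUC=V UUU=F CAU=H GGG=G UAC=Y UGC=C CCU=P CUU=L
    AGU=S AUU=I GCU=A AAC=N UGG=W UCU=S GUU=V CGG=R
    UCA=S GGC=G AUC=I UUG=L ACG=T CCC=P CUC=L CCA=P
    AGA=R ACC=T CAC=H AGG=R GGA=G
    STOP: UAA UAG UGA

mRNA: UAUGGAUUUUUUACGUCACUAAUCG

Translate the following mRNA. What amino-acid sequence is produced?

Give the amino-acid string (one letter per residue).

Answer: MDFLRH

Derivation:
start AUG at pos 1
pos 1: AUG -> M; peptide=M
pos 4: GAU -> D; peptide=MD
pos 7: UUU -> F; peptide=MDF
pos 10: UUA -> L; peptide=MDFL
pos 13: CGU -> R; peptide=MDFLR
pos 16: CAC -> H; peptide=MDFLRH
pos 19: UAA -> STOP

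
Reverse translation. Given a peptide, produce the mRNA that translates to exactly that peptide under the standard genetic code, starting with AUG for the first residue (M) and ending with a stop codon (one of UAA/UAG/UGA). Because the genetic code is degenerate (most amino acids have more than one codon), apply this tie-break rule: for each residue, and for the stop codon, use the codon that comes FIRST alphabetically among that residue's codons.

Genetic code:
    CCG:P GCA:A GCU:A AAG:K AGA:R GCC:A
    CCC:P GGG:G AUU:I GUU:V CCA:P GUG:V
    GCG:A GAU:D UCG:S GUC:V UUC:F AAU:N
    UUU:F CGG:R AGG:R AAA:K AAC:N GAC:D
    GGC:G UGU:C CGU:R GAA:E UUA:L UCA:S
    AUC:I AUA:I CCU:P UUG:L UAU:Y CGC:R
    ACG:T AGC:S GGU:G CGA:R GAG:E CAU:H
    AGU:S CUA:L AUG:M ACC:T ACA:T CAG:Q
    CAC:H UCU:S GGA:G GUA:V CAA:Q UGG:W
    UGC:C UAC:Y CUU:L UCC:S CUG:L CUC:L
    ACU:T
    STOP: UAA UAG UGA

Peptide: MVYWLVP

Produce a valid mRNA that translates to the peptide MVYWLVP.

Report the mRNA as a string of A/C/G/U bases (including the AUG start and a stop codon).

Answer: mRNA: AUGGUAUACUGGCUAGUACCAUAA

Derivation:
residue 1: M -> AUG (start codon)
residue 2: V codons sorted = GUA,GUC,GUG,GUU -> pick first = GUA
residue 3: Y codons sorted = UAC,UAU -> pick first = UAC
residue 4: W -> UGG (only codon)
residue 5: L codons sorted = CUA,CUC,CUG,CUU,UUA,UUG -> pick first = CUA
residue 6: V codons sorted = GUA,GUC,GUG,GUU -> pick first = GUA
residue 7: P codons sorted = CCA,CCC,CCG,CCU -> pick first = CCA
terminator: stop codons sorted = UAA,UAG,UGA -> pick first = UAA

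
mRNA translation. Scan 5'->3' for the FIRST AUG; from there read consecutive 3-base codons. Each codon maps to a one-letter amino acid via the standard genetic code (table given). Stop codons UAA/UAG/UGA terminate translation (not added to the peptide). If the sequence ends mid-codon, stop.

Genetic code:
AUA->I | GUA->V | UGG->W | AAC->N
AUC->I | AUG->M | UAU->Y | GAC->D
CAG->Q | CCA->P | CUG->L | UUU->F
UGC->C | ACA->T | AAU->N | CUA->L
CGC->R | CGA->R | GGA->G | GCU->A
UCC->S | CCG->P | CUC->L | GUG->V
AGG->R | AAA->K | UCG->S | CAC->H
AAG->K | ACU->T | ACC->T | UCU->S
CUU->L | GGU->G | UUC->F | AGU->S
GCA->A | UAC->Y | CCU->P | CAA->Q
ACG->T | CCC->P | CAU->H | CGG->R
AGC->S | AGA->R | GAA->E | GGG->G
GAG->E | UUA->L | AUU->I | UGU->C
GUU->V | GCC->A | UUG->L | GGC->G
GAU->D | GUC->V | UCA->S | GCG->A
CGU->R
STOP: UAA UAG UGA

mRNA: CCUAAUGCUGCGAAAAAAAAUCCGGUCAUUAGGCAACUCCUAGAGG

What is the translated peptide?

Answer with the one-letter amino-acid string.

start AUG at pos 4
pos 4: AUG -> M; peptide=M
pos 7: CUG -> L; peptide=ML
pos 10: CGA -> R; peptide=MLR
pos 13: AAA -> K; peptide=MLRK
pos 16: AAA -> K; peptide=MLRKK
pos 19: AUC -> I; peptide=MLRKKI
pos 22: CGG -> R; peptide=MLRKKIR
pos 25: UCA -> S; peptide=MLRKKIRS
pos 28: UUA -> L; peptide=MLRKKIRSL
pos 31: GGC -> G; peptide=MLRKKIRSLG
pos 34: AAC -> N; peptide=MLRKKIRSLGN
pos 37: UCC -> S; peptide=MLRKKIRSLGNS
pos 40: UAG -> STOP

Answer: MLRKKIRSLGNS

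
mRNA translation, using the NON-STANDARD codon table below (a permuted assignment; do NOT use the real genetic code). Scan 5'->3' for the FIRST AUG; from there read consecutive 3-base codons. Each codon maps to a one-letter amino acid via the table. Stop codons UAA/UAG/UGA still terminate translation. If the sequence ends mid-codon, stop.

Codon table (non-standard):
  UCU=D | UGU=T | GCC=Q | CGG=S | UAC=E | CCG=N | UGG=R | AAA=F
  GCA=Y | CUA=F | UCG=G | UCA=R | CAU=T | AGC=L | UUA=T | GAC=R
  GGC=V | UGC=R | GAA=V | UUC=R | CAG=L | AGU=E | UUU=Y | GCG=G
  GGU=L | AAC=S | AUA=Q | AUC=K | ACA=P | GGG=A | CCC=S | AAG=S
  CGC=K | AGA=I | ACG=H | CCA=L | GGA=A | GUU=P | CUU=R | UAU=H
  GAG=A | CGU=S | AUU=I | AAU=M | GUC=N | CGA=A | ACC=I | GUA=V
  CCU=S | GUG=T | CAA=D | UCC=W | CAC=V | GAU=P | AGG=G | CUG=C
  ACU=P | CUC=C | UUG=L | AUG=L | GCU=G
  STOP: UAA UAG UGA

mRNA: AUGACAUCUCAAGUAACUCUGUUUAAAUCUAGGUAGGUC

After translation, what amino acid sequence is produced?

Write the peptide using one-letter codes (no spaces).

Answer: LPDDVPCYFDG

Derivation:
start AUG at pos 0
pos 0: AUG -> L; peptide=L
pos 3: ACA -> P; peptide=LP
pos 6: UCU -> D; peptide=LPD
pos 9: CAA -> D; peptide=LPDD
pos 12: GUA -> V; peptide=LPDDV
pos 15: ACU -> P; peptide=LPDDVP
pos 18: CUG -> C; peptide=LPDDVPC
pos 21: UUU -> Y; peptide=LPDDVPCY
pos 24: AAA -> F; peptide=LPDDVPCYF
pos 27: UCU -> D; peptide=LPDDVPCYFD
pos 30: AGG -> G; peptide=LPDDVPCYFDG
pos 33: UAG -> STOP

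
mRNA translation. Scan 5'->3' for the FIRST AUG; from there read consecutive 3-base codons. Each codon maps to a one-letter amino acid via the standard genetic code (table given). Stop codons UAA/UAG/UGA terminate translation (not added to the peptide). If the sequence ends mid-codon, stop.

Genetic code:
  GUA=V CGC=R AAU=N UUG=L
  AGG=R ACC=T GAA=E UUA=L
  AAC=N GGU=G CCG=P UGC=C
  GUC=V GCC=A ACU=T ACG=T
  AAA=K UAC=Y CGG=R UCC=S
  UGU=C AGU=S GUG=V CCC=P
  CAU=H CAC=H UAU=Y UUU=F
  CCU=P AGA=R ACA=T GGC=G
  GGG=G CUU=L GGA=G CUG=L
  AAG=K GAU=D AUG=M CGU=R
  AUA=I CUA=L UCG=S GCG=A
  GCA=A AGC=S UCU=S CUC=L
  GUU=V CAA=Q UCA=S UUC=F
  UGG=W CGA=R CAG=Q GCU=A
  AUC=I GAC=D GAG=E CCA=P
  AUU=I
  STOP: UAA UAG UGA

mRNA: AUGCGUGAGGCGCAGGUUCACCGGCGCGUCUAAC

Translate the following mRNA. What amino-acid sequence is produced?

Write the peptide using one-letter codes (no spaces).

start AUG at pos 0
pos 0: AUG -> M; peptide=M
pos 3: CGU -> R; peptide=MR
pos 6: GAG -> E; peptide=MRE
pos 9: GCG -> A; peptide=MREA
pos 12: CAG -> Q; peptide=MREAQ
pos 15: GUU -> V; peptide=MREAQV
pos 18: CAC -> H; peptide=MREAQVH
pos 21: CGG -> R; peptide=MREAQVHR
pos 24: CGC -> R; peptide=MREAQVHRR
pos 27: GUC -> V; peptide=MREAQVHRRV
pos 30: UAA -> STOP

Answer: MREAQVHRRV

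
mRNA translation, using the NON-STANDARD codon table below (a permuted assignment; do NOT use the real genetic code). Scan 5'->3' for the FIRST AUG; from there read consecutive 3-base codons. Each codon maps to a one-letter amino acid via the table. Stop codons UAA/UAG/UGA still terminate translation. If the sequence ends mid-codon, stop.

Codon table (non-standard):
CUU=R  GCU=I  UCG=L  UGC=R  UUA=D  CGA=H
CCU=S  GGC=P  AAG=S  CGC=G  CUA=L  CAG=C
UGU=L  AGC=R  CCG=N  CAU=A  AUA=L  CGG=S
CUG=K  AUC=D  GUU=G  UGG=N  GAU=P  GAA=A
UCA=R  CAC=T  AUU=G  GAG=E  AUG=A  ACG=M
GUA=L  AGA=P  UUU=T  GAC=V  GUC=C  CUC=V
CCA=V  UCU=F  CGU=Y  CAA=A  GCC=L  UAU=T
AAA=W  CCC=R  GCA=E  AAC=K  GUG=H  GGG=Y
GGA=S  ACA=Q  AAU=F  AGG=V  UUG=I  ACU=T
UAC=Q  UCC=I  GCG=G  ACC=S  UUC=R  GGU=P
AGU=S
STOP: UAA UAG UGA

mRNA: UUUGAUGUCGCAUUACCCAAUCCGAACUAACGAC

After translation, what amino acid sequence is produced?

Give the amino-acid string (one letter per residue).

Answer: ALAQVDHTKV

Derivation:
start AUG at pos 4
pos 4: AUG -> A; peptide=A
pos 7: UCG -> L; peptide=AL
pos 10: CAU -> A; peptide=ALA
pos 13: UAC -> Q; peptide=ALAQ
pos 16: CCA -> V; peptide=ALAQV
pos 19: AUC -> D; peptide=ALAQVD
pos 22: CGA -> H; peptide=ALAQVDH
pos 25: ACU -> T; peptide=ALAQVDHT
pos 28: AAC -> K; peptide=ALAQVDHTK
pos 31: GAC -> V; peptide=ALAQVDHTKV
pos 34: only 0 nt remain (<3), stop (end of mRNA)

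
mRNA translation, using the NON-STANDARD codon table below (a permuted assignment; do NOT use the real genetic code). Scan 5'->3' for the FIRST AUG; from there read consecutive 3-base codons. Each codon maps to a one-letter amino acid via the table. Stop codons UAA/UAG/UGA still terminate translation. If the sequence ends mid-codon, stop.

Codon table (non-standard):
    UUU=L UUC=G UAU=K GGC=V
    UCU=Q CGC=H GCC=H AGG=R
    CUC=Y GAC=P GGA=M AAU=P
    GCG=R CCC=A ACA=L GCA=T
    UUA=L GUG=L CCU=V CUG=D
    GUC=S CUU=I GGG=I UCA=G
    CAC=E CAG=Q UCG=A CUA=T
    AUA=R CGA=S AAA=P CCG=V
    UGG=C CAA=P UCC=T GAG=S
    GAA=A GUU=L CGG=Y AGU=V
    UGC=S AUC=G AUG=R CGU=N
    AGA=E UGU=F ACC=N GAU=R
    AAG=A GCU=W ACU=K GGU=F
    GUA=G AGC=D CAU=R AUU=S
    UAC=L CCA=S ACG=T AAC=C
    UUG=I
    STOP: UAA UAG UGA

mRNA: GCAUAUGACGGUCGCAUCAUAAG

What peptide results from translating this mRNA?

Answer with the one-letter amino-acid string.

start AUG at pos 4
pos 4: AUG -> R; peptide=R
pos 7: ACG -> T; peptide=RT
pos 10: GUC -> S; peptide=RTS
pos 13: GCA -> T; peptide=RTST
pos 16: UCA -> G; peptide=RTSTG
pos 19: UAA -> STOP

Answer: RTSTG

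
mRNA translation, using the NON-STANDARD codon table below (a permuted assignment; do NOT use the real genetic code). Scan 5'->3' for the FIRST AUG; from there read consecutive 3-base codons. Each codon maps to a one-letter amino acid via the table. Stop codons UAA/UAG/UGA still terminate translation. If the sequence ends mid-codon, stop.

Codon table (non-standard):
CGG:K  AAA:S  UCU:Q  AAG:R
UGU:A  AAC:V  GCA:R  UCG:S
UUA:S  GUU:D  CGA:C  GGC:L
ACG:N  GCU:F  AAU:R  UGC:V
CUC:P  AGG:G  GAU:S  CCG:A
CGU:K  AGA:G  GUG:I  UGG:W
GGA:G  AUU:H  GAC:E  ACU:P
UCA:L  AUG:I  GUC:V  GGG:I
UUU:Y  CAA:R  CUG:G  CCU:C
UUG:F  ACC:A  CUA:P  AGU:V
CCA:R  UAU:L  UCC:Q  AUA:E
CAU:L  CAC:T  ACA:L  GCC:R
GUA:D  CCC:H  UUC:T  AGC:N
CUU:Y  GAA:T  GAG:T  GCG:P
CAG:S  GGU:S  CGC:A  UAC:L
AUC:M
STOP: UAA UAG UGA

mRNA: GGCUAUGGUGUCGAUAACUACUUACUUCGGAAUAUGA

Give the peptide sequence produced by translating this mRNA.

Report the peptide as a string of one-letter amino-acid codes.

Answer: IISEPPLTGE

Derivation:
start AUG at pos 4
pos 4: AUG -> I; peptide=I
pos 7: GUG -> I; peptide=II
pos 10: UCG -> S; peptide=IIS
pos 13: AUA -> E; peptide=IISE
pos 16: ACU -> P; peptide=IISEP
pos 19: ACU -> P; peptide=IISEPP
pos 22: UAC -> L; peptide=IISEPPL
pos 25: UUC -> T; peptide=IISEPPLT
pos 28: GGA -> G; peptide=IISEPPLTG
pos 31: AUA -> E; peptide=IISEPPLTGE
pos 34: UGA -> STOP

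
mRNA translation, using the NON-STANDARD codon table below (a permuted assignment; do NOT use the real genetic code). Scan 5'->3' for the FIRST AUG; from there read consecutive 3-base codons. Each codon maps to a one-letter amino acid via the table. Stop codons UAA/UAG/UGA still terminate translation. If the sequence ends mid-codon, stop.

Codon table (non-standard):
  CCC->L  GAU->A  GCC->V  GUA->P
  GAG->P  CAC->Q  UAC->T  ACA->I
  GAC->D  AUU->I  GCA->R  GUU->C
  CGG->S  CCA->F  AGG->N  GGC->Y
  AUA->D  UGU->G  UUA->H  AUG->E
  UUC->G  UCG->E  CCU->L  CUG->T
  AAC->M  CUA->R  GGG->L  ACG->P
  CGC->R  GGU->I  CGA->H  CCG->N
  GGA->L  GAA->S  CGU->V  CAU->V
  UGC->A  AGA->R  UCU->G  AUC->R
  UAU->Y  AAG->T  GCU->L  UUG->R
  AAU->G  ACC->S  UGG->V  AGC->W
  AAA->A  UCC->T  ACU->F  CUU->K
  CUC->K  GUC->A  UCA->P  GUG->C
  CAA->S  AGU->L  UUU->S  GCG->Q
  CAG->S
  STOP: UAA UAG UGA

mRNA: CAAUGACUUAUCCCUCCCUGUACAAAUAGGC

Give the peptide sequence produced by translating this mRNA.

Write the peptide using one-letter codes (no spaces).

Answer: EFYLTTTA

Derivation:
start AUG at pos 2
pos 2: AUG -> E; peptide=E
pos 5: ACU -> F; peptide=EF
pos 8: UAU -> Y; peptide=EFY
pos 11: CCC -> L; peptide=EFYL
pos 14: UCC -> T; peptide=EFYLT
pos 17: CUG -> T; peptide=EFYLTT
pos 20: UAC -> T; peptide=EFYLTTT
pos 23: AAA -> A; peptide=EFYLTTTA
pos 26: UAG -> STOP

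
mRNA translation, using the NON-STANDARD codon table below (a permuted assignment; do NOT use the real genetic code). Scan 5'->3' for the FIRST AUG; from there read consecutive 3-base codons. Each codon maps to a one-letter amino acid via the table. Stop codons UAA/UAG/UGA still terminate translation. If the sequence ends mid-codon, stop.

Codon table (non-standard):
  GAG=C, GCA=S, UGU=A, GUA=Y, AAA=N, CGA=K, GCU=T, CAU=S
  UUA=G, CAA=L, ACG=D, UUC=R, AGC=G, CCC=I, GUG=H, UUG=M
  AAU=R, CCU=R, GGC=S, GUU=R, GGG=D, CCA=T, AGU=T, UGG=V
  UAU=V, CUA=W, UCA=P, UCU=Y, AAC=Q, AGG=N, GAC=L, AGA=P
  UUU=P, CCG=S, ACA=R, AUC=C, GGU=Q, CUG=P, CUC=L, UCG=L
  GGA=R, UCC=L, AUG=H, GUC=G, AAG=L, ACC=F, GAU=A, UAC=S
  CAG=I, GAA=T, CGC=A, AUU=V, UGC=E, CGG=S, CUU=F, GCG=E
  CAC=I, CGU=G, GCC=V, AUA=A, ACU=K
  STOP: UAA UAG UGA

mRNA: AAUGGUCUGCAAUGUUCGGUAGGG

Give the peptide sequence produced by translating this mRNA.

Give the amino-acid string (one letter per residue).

Answer: HGERRS

Derivation:
start AUG at pos 1
pos 1: AUG -> H; peptide=H
pos 4: GUC -> G; peptide=HG
pos 7: UGC -> E; peptide=HGE
pos 10: AAU -> R; peptide=HGER
pos 13: GUU -> R; peptide=HGERR
pos 16: CGG -> S; peptide=HGERRS
pos 19: UAG -> STOP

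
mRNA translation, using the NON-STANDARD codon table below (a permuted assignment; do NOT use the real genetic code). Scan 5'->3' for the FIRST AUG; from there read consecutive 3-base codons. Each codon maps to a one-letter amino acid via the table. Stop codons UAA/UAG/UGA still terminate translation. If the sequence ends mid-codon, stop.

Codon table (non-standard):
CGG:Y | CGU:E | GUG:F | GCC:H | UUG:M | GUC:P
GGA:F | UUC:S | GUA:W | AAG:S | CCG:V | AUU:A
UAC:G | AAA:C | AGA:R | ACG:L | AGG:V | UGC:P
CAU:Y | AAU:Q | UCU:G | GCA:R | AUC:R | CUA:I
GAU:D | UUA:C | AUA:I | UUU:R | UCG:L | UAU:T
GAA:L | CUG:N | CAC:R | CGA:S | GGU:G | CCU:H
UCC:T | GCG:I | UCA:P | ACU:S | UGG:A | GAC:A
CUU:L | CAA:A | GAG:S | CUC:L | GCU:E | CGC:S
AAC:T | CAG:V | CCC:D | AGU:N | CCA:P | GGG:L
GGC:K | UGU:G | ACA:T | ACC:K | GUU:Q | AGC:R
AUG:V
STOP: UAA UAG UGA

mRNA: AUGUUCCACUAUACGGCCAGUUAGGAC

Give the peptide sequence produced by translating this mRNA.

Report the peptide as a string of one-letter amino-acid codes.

start AUG at pos 0
pos 0: AUG -> V; peptide=V
pos 3: UUC -> S; peptide=VS
pos 6: CAC -> R; peptide=VSR
pos 9: UAU -> T; peptide=VSRT
pos 12: ACG -> L; peptide=VSRTL
pos 15: GCC -> H; peptide=VSRTLH
pos 18: AGU -> N; peptide=VSRTLHN
pos 21: UAG -> STOP

Answer: VSRTLHN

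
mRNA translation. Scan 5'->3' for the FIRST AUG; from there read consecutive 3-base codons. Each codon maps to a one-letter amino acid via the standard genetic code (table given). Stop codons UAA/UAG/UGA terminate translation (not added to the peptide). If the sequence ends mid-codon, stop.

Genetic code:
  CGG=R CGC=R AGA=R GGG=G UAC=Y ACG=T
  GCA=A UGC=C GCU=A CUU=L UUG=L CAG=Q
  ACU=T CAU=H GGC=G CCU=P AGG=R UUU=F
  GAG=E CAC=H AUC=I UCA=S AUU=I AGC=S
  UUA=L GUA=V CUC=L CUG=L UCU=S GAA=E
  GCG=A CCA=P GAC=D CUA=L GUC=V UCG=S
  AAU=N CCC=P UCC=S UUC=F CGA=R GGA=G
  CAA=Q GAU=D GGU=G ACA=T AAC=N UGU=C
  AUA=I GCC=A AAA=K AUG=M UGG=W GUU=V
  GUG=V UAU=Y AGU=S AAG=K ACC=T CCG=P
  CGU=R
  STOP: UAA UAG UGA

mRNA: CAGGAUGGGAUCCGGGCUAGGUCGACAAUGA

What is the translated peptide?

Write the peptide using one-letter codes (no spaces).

Answer: MGSGLGRQ

Derivation:
start AUG at pos 4
pos 4: AUG -> M; peptide=M
pos 7: GGA -> G; peptide=MG
pos 10: UCC -> S; peptide=MGS
pos 13: GGG -> G; peptide=MGSG
pos 16: CUA -> L; peptide=MGSGL
pos 19: GGU -> G; peptide=MGSGLG
pos 22: CGA -> R; peptide=MGSGLGR
pos 25: CAA -> Q; peptide=MGSGLGRQ
pos 28: UGA -> STOP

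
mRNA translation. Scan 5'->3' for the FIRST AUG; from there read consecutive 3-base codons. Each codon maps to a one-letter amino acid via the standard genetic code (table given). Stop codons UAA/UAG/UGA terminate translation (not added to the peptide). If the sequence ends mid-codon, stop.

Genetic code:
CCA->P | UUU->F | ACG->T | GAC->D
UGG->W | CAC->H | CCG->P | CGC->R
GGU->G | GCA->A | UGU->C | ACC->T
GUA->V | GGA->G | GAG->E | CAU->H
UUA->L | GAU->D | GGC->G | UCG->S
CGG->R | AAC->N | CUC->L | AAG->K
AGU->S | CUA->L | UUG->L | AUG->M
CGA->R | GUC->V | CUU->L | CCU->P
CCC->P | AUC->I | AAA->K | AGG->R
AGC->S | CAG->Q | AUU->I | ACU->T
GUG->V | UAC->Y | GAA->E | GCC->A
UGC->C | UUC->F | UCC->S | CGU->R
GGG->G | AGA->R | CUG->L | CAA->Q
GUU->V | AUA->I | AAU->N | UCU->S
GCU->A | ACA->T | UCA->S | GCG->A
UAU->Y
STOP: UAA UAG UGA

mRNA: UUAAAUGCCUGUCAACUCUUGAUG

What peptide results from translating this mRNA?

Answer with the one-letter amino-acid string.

Answer: MPVNS

Derivation:
start AUG at pos 4
pos 4: AUG -> M; peptide=M
pos 7: CCU -> P; peptide=MP
pos 10: GUC -> V; peptide=MPV
pos 13: AAC -> N; peptide=MPVN
pos 16: UCU -> S; peptide=MPVNS
pos 19: UGA -> STOP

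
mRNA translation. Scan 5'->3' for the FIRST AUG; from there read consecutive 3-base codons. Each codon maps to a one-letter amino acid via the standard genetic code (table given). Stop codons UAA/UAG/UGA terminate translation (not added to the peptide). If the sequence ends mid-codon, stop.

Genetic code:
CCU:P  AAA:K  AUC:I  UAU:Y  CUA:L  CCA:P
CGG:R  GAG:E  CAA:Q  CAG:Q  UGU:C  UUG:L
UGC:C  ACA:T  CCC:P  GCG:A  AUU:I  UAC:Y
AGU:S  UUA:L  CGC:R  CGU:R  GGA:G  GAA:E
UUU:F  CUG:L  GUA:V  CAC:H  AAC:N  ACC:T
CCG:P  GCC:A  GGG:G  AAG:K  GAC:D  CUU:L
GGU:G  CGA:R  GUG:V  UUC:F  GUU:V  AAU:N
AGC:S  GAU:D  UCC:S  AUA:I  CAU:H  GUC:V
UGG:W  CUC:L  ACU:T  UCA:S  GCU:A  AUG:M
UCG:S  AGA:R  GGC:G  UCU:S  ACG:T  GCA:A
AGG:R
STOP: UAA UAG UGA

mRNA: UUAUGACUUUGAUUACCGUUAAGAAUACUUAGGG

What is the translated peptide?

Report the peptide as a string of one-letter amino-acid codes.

start AUG at pos 2
pos 2: AUG -> M; peptide=M
pos 5: ACU -> T; peptide=MT
pos 8: UUG -> L; peptide=MTL
pos 11: AUU -> I; peptide=MTLI
pos 14: ACC -> T; peptide=MTLIT
pos 17: GUU -> V; peptide=MTLITV
pos 20: AAG -> K; peptide=MTLITVK
pos 23: AAU -> N; peptide=MTLITVKN
pos 26: ACU -> T; peptide=MTLITVKNT
pos 29: UAG -> STOP

Answer: MTLITVKNT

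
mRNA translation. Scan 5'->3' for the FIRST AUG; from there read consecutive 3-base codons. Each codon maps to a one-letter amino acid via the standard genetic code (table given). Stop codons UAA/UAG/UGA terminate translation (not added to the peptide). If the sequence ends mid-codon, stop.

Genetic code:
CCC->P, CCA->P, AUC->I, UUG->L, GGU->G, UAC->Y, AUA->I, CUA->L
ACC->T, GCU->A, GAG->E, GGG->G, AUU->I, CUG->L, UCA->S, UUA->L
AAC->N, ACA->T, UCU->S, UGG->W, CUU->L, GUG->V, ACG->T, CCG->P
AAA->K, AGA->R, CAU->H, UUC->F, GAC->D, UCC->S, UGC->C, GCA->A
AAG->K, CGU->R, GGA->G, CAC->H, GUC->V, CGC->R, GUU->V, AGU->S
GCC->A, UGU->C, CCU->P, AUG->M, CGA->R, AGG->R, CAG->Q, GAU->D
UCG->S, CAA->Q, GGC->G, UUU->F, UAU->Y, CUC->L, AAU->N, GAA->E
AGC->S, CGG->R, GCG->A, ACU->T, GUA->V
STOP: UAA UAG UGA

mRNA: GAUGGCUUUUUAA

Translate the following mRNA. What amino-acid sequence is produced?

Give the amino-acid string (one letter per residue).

Answer: MAF

Derivation:
start AUG at pos 1
pos 1: AUG -> M; peptide=M
pos 4: GCU -> A; peptide=MA
pos 7: UUU -> F; peptide=MAF
pos 10: UAA -> STOP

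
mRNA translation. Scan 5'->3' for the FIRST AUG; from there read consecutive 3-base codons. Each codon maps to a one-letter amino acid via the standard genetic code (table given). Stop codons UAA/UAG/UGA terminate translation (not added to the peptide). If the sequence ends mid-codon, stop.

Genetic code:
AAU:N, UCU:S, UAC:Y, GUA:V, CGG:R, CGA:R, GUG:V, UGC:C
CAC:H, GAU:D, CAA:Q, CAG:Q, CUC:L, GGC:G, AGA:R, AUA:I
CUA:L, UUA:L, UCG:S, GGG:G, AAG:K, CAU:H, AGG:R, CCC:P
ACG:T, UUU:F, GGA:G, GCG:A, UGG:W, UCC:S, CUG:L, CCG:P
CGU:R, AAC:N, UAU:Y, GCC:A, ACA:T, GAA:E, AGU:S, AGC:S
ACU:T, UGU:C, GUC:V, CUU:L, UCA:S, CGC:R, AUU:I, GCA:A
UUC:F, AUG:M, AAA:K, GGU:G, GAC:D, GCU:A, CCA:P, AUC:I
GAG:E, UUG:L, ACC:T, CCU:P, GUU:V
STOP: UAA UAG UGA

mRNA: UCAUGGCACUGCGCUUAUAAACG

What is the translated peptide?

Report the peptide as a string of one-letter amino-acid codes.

start AUG at pos 2
pos 2: AUG -> M; peptide=M
pos 5: GCA -> A; peptide=MA
pos 8: CUG -> L; peptide=MAL
pos 11: CGC -> R; peptide=MALR
pos 14: UUA -> L; peptide=MALRL
pos 17: UAA -> STOP

Answer: MALRL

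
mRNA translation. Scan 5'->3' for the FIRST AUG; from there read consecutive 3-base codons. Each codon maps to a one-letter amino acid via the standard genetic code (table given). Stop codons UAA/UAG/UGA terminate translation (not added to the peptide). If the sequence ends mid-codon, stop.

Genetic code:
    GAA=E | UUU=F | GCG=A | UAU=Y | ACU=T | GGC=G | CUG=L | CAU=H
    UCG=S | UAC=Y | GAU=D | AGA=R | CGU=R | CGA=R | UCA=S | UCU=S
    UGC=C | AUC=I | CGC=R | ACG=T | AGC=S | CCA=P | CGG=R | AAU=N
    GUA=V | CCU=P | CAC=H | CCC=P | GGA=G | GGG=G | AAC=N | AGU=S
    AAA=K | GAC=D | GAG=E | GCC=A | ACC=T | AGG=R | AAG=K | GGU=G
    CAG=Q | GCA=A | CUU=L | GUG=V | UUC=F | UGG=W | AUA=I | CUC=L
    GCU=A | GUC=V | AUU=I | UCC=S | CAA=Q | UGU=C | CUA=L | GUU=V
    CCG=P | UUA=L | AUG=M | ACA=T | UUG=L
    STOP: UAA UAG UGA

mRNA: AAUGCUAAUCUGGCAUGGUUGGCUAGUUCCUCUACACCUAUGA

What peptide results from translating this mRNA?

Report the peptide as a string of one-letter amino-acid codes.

start AUG at pos 1
pos 1: AUG -> M; peptide=M
pos 4: CUA -> L; peptide=ML
pos 7: AUC -> I; peptide=MLI
pos 10: UGG -> W; peptide=MLIW
pos 13: CAU -> H; peptide=MLIWH
pos 16: GGU -> G; peptide=MLIWHG
pos 19: UGG -> W; peptide=MLIWHGW
pos 22: CUA -> L; peptide=MLIWHGWL
pos 25: GUU -> V; peptide=MLIWHGWLV
pos 28: CCU -> P; peptide=MLIWHGWLVP
pos 31: CUA -> L; peptide=MLIWHGWLVPL
pos 34: CAC -> H; peptide=MLIWHGWLVPLH
pos 37: CUA -> L; peptide=MLIWHGWLVPLHL
pos 40: UGA -> STOP

Answer: MLIWHGWLVPLHL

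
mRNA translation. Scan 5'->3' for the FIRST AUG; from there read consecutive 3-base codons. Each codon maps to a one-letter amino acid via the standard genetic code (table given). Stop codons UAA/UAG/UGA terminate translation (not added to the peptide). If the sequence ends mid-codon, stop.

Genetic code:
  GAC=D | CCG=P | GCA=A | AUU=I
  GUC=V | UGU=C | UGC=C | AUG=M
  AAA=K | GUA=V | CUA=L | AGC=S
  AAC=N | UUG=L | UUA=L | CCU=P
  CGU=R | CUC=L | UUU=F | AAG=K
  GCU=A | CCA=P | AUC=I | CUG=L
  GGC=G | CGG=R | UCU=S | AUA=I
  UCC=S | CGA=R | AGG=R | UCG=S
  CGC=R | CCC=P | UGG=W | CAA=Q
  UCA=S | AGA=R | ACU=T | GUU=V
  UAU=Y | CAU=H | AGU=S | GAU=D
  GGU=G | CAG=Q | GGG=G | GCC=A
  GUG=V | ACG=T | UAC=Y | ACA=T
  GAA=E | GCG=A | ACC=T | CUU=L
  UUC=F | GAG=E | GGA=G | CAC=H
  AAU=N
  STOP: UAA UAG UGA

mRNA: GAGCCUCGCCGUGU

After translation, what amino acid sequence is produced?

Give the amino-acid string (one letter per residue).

Answer: (empty: no AUG start codon)

Derivation:
no AUG start codon found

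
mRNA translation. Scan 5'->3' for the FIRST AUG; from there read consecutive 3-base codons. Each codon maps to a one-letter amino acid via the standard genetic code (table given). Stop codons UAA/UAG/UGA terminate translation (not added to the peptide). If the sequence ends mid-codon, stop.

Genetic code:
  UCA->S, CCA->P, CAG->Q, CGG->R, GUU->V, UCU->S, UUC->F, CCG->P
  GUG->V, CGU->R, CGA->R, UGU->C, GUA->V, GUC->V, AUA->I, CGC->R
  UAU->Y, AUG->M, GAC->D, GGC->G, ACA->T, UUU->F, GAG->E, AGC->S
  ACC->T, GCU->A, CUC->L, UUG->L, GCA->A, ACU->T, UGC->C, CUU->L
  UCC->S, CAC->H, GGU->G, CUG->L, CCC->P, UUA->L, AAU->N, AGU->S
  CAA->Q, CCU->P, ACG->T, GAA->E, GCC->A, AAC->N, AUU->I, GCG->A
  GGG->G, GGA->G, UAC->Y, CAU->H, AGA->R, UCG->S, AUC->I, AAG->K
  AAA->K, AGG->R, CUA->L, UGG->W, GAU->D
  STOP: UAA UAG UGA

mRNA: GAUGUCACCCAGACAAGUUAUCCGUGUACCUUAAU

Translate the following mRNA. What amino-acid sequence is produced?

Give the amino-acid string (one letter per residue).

start AUG at pos 1
pos 1: AUG -> M; peptide=M
pos 4: UCA -> S; peptide=MS
pos 7: CCC -> P; peptide=MSP
pos 10: AGA -> R; peptide=MSPR
pos 13: CAA -> Q; peptide=MSPRQ
pos 16: GUU -> V; peptide=MSPRQV
pos 19: AUC -> I; peptide=MSPRQVI
pos 22: CGU -> R; peptide=MSPRQVIR
pos 25: GUA -> V; peptide=MSPRQVIRV
pos 28: CCU -> P; peptide=MSPRQVIRVP
pos 31: UAA -> STOP

Answer: MSPRQVIRVP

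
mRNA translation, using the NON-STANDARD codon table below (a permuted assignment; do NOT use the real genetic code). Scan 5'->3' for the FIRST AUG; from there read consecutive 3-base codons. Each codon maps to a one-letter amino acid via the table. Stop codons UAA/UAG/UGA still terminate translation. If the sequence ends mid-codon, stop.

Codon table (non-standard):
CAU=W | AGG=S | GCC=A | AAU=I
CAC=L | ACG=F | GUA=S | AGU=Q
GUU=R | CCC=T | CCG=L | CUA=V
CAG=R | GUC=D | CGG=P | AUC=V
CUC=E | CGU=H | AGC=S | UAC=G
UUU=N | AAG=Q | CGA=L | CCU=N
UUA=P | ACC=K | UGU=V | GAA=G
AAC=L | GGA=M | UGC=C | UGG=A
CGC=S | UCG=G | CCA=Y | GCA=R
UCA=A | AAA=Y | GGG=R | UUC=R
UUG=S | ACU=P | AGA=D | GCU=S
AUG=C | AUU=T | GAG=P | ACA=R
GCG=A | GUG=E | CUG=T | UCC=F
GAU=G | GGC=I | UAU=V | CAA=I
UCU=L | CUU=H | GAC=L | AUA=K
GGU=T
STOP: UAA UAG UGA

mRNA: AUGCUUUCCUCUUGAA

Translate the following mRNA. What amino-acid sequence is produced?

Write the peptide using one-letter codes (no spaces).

start AUG at pos 0
pos 0: AUG -> C; peptide=C
pos 3: CUU -> H; peptide=CH
pos 6: UCC -> F; peptide=CHF
pos 9: UCU -> L; peptide=CHFL
pos 12: UGA -> STOP

Answer: CHFL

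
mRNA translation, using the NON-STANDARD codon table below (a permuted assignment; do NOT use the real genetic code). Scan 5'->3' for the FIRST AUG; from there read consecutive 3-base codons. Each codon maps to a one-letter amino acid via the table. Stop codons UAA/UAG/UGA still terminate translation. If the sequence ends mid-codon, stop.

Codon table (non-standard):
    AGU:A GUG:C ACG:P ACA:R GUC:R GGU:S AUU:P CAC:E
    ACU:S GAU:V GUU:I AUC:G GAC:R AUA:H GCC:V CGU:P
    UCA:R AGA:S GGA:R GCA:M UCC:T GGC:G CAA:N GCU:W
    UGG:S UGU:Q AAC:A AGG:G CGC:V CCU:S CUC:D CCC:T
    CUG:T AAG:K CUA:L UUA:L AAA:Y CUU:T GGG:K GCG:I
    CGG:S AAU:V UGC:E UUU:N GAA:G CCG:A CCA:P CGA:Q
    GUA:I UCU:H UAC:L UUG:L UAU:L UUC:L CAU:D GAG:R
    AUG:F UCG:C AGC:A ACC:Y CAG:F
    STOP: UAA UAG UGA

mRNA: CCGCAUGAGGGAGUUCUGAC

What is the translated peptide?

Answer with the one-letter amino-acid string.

Answer: FGRL

Derivation:
start AUG at pos 4
pos 4: AUG -> F; peptide=F
pos 7: AGG -> G; peptide=FG
pos 10: GAG -> R; peptide=FGR
pos 13: UUC -> L; peptide=FGRL
pos 16: UGA -> STOP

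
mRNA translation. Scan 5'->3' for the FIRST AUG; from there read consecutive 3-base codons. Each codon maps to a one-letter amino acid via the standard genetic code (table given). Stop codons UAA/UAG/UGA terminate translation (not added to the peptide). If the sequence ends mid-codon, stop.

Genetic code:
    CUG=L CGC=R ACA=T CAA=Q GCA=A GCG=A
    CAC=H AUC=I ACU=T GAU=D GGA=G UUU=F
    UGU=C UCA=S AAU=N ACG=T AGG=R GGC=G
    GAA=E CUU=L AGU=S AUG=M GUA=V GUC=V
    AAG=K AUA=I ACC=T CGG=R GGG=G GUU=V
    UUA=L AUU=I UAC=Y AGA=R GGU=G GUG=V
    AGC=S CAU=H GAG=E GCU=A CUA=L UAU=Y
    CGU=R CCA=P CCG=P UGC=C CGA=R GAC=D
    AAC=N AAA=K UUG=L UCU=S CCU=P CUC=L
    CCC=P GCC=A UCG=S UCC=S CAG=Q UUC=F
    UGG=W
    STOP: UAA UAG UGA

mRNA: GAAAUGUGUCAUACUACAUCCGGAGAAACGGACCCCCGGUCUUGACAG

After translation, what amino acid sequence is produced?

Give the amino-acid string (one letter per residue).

Answer: MCHTTSGETDPRS

Derivation:
start AUG at pos 3
pos 3: AUG -> M; peptide=M
pos 6: UGU -> C; peptide=MC
pos 9: CAU -> H; peptide=MCH
pos 12: ACU -> T; peptide=MCHT
pos 15: ACA -> T; peptide=MCHTT
pos 18: UCC -> S; peptide=MCHTTS
pos 21: GGA -> G; peptide=MCHTTSG
pos 24: GAA -> E; peptide=MCHTTSGE
pos 27: ACG -> T; peptide=MCHTTSGET
pos 30: GAC -> D; peptide=MCHTTSGETD
pos 33: CCC -> P; peptide=MCHTTSGETDP
pos 36: CGG -> R; peptide=MCHTTSGETDPR
pos 39: UCU -> S; peptide=MCHTTSGETDPRS
pos 42: UGA -> STOP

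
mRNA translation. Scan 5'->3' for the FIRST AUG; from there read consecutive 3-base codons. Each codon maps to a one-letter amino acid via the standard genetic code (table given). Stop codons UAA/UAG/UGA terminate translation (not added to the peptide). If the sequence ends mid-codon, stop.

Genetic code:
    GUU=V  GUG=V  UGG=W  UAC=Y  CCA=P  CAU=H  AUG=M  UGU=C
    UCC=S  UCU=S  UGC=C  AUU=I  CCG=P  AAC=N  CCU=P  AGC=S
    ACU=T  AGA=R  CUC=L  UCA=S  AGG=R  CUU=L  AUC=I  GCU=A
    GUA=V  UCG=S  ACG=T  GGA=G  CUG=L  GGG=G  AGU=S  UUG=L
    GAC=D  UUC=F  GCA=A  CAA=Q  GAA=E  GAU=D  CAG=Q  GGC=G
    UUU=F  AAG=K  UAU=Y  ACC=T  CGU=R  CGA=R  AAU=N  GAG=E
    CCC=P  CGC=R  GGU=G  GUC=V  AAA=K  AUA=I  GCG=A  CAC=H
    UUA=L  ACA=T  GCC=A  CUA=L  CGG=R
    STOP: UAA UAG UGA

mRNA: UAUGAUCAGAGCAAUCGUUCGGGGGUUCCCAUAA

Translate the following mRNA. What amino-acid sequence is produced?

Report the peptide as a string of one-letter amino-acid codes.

Answer: MIRAIVRGFP

Derivation:
start AUG at pos 1
pos 1: AUG -> M; peptide=M
pos 4: AUC -> I; peptide=MI
pos 7: AGA -> R; peptide=MIR
pos 10: GCA -> A; peptide=MIRA
pos 13: AUC -> I; peptide=MIRAI
pos 16: GUU -> V; peptide=MIRAIV
pos 19: CGG -> R; peptide=MIRAIVR
pos 22: GGG -> G; peptide=MIRAIVRG
pos 25: UUC -> F; peptide=MIRAIVRGF
pos 28: CCA -> P; peptide=MIRAIVRGFP
pos 31: UAA -> STOP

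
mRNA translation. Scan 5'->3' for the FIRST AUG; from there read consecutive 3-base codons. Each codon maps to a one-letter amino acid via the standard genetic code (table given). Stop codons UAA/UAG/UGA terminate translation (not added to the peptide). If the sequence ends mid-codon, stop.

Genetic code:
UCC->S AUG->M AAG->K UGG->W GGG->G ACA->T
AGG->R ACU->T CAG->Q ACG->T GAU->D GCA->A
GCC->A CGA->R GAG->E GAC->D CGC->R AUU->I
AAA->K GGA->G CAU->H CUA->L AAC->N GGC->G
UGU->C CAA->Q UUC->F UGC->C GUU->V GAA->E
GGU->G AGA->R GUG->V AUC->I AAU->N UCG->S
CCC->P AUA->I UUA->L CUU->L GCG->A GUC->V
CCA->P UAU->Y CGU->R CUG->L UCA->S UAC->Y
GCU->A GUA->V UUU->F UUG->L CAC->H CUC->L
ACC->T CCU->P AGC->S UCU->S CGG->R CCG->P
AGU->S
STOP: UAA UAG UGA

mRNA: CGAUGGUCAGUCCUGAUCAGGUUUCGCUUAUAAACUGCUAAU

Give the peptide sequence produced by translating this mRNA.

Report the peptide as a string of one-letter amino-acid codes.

start AUG at pos 2
pos 2: AUG -> M; peptide=M
pos 5: GUC -> V; peptide=MV
pos 8: AGU -> S; peptide=MVS
pos 11: CCU -> P; peptide=MVSP
pos 14: GAU -> D; peptide=MVSPD
pos 17: CAG -> Q; peptide=MVSPDQ
pos 20: GUU -> V; peptide=MVSPDQV
pos 23: UCG -> S; peptide=MVSPDQVS
pos 26: CUU -> L; peptide=MVSPDQVSL
pos 29: AUA -> I; peptide=MVSPDQVSLI
pos 32: AAC -> N; peptide=MVSPDQVSLIN
pos 35: UGC -> C; peptide=MVSPDQVSLINC
pos 38: UAA -> STOP

Answer: MVSPDQVSLINC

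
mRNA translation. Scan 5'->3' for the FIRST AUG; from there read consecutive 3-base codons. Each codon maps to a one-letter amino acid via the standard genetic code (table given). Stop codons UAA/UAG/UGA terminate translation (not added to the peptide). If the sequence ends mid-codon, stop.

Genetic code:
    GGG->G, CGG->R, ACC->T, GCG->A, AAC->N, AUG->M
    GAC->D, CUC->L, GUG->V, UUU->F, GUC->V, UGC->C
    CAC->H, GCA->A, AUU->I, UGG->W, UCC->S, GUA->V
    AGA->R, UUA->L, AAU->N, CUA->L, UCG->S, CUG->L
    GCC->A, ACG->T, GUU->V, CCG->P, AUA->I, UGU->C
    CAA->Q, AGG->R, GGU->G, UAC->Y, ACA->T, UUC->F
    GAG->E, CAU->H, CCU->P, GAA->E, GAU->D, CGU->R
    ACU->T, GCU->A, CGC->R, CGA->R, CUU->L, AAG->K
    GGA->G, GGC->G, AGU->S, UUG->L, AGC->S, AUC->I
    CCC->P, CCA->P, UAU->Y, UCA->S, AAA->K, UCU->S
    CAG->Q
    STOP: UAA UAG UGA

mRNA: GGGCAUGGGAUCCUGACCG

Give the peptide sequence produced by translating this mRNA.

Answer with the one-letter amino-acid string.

start AUG at pos 4
pos 4: AUG -> M; peptide=M
pos 7: GGA -> G; peptide=MG
pos 10: UCC -> S; peptide=MGS
pos 13: UGA -> STOP

Answer: MGS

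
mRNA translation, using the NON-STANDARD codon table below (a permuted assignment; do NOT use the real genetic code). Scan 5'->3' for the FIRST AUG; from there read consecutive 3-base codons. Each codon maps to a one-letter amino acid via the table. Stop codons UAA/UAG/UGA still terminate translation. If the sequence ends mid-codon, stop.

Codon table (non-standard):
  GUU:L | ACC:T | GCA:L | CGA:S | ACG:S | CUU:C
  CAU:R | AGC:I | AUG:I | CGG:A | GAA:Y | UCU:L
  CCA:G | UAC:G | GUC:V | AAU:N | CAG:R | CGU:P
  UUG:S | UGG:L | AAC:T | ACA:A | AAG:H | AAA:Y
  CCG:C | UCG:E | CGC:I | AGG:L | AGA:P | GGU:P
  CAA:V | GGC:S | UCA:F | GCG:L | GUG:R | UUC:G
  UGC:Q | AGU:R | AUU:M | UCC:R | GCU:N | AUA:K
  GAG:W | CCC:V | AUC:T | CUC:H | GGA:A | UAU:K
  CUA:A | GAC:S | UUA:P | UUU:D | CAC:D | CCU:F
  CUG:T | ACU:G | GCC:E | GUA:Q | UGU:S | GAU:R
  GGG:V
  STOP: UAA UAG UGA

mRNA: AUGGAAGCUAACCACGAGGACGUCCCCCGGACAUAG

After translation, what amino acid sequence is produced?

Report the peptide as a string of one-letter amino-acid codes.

Answer: IYNTDWSVVAA

Derivation:
start AUG at pos 0
pos 0: AUG -> I; peptide=I
pos 3: GAA -> Y; peptide=IY
pos 6: GCU -> N; peptide=IYN
pos 9: AAC -> T; peptide=IYNT
pos 12: CAC -> D; peptide=IYNTD
pos 15: GAG -> W; peptide=IYNTDW
pos 18: GAC -> S; peptide=IYNTDWS
pos 21: GUC -> V; peptide=IYNTDWSV
pos 24: CCC -> V; peptide=IYNTDWSVV
pos 27: CGG -> A; peptide=IYNTDWSVVA
pos 30: ACA -> A; peptide=IYNTDWSVVAA
pos 33: UAG -> STOP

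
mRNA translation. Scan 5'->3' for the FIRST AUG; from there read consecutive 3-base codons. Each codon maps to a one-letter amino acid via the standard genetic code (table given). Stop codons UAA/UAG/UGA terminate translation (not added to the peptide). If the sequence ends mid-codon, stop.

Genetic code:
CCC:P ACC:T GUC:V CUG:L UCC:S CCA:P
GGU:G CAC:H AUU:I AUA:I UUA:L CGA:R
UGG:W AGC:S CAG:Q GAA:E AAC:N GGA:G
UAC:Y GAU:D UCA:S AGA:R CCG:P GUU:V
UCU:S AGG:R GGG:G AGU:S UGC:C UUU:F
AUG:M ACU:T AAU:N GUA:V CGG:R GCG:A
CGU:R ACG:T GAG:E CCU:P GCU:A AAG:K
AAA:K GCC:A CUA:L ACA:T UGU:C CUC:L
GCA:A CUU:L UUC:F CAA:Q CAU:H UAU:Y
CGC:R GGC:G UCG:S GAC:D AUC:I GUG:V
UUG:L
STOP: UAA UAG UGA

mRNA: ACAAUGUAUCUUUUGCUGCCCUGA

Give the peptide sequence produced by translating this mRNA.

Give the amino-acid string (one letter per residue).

start AUG at pos 3
pos 3: AUG -> M; peptide=M
pos 6: UAU -> Y; peptide=MY
pos 9: CUU -> L; peptide=MYL
pos 12: UUG -> L; peptide=MYLL
pos 15: CUG -> L; peptide=MYLLL
pos 18: CCC -> P; peptide=MYLLLP
pos 21: UGA -> STOP

Answer: MYLLLP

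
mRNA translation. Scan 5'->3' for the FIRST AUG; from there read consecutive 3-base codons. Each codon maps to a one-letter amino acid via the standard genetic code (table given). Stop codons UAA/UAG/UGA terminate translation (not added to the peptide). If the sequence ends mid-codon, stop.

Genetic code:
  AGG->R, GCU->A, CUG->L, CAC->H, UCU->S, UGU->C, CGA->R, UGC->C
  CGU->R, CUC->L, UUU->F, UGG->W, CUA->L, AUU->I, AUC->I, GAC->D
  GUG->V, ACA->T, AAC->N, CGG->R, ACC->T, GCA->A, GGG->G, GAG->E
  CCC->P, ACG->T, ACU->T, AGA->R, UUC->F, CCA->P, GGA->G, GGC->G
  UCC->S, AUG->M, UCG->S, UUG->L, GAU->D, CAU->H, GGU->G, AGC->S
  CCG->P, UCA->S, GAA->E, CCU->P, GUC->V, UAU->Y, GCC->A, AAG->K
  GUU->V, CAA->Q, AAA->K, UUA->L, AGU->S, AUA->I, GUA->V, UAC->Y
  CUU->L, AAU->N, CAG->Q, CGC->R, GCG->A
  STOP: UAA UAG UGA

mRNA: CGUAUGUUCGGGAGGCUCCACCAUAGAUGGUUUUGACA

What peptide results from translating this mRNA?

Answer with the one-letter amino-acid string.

start AUG at pos 3
pos 3: AUG -> M; peptide=M
pos 6: UUC -> F; peptide=MF
pos 9: GGG -> G; peptide=MFG
pos 12: AGG -> R; peptide=MFGR
pos 15: CUC -> L; peptide=MFGRL
pos 18: CAC -> H; peptide=MFGRLH
pos 21: CAU -> H; peptide=MFGRLHH
pos 24: AGA -> R; peptide=MFGRLHHR
pos 27: UGG -> W; peptide=MFGRLHHRW
pos 30: UUU -> F; peptide=MFGRLHHRWF
pos 33: UGA -> STOP

Answer: MFGRLHHRWF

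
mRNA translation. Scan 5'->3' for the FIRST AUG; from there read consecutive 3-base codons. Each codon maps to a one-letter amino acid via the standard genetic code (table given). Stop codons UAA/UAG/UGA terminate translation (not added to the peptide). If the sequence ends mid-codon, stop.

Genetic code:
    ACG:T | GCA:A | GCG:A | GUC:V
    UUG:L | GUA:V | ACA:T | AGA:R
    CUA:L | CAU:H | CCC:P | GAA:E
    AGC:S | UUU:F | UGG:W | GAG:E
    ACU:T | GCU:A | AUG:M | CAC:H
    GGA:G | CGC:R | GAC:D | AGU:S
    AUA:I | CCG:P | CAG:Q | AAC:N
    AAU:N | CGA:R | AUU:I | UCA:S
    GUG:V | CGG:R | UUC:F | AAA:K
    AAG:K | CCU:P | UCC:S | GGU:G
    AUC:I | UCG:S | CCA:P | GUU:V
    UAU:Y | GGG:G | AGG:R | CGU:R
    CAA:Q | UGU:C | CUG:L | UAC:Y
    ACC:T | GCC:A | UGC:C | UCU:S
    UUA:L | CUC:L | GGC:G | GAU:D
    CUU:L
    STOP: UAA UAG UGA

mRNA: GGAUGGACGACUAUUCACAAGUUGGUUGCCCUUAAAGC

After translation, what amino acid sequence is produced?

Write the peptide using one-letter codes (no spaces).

start AUG at pos 2
pos 2: AUG -> M; peptide=M
pos 5: GAC -> D; peptide=MD
pos 8: GAC -> D; peptide=MDD
pos 11: UAU -> Y; peptide=MDDY
pos 14: UCA -> S; peptide=MDDYS
pos 17: CAA -> Q; peptide=MDDYSQ
pos 20: GUU -> V; peptide=MDDYSQV
pos 23: GGU -> G; peptide=MDDYSQVG
pos 26: UGC -> C; peptide=MDDYSQVGC
pos 29: CCU -> P; peptide=MDDYSQVGCP
pos 32: UAA -> STOP

Answer: MDDYSQVGCP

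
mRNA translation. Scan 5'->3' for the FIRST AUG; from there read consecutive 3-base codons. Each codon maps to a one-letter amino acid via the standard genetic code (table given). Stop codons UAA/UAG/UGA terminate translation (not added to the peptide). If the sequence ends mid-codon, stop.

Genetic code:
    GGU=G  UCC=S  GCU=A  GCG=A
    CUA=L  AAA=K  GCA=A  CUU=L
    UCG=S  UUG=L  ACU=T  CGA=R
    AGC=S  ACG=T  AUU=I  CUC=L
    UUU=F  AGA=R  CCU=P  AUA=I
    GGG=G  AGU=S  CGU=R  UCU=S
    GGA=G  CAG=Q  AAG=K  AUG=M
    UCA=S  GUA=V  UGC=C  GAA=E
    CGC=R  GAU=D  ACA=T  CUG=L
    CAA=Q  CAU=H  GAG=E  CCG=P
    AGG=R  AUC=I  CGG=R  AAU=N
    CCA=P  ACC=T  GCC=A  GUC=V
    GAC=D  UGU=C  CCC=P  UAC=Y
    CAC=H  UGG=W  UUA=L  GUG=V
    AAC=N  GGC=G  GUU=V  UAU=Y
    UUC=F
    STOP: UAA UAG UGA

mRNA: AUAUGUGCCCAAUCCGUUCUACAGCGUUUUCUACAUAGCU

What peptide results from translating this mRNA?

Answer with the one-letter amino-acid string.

start AUG at pos 2
pos 2: AUG -> M; peptide=M
pos 5: UGC -> C; peptide=MC
pos 8: CCA -> P; peptide=MCP
pos 11: AUC -> I; peptide=MCPI
pos 14: CGU -> R; peptide=MCPIR
pos 17: UCU -> S; peptide=MCPIRS
pos 20: ACA -> T; peptide=MCPIRST
pos 23: GCG -> A; peptide=MCPIRSTA
pos 26: UUU -> F; peptide=MCPIRSTAF
pos 29: UCU -> S; peptide=MCPIRSTAFS
pos 32: ACA -> T; peptide=MCPIRSTAFST
pos 35: UAG -> STOP

Answer: MCPIRSTAFST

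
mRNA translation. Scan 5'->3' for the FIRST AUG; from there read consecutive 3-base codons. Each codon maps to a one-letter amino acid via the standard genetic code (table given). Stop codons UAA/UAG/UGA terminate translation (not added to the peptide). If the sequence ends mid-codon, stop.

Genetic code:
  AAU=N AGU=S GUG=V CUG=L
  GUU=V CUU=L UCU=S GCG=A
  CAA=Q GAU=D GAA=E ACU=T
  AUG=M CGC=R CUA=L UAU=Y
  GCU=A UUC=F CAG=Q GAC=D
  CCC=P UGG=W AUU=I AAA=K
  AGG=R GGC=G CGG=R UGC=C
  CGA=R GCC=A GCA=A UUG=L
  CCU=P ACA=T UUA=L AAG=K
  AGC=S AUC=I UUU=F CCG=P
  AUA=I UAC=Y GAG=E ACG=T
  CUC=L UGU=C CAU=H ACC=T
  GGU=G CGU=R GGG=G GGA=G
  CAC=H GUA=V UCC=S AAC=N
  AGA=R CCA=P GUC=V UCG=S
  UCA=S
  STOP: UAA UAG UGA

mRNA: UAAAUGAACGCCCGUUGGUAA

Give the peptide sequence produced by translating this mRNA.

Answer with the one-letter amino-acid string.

start AUG at pos 3
pos 3: AUG -> M; peptide=M
pos 6: AAC -> N; peptide=MN
pos 9: GCC -> A; peptide=MNA
pos 12: CGU -> R; peptide=MNAR
pos 15: UGG -> W; peptide=MNARW
pos 18: UAA -> STOP

Answer: MNARW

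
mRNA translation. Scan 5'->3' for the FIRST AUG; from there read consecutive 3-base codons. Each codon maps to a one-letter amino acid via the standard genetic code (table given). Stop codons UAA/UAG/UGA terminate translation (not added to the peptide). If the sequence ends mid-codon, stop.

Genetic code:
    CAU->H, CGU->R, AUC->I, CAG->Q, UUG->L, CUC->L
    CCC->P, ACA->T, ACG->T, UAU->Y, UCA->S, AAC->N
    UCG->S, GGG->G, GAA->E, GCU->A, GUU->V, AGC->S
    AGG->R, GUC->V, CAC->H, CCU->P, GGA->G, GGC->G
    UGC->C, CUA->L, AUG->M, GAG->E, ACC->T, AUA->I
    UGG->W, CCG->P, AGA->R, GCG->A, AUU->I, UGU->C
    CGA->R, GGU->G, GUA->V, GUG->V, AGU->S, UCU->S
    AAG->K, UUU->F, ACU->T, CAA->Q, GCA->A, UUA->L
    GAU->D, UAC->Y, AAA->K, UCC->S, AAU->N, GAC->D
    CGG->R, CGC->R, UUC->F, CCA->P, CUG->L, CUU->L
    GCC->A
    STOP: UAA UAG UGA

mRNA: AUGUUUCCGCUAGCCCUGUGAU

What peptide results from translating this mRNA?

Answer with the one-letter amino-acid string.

start AUG at pos 0
pos 0: AUG -> M; peptide=M
pos 3: UUU -> F; peptide=MF
pos 6: CCG -> P; peptide=MFP
pos 9: CUA -> L; peptide=MFPL
pos 12: GCC -> A; peptide=MFPLA
pos 15: CUG -> L; peptide=MFPLAL
pos 18: UGA -> STOP

Answer: MFPLAL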